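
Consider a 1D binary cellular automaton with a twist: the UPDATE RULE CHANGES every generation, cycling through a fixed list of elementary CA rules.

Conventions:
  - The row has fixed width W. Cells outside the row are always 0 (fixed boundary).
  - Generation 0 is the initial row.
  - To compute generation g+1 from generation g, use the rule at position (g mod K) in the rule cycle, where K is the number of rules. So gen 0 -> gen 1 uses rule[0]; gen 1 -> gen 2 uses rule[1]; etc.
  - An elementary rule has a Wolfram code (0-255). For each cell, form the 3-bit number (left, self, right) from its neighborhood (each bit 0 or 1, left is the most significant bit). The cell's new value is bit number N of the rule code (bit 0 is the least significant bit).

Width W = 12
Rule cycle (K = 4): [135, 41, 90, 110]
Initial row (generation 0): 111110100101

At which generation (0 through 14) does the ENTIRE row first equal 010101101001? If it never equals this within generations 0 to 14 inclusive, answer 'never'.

Answer: never

Derivation:
Gen 0: 111110100101
Gen 1 (rule 135): 011100101101
Gen 2 (rule 41): 010000011010
Gen 3 (rule 90): 101000111001
Gen 4 (rule 110): 111001101011
Gen 5 (rule 135): 010010001000
Gen 6 (rule 41): 000000100011
Gen 7 (rule 90): 000001010111
Gen 8 (rule 110): 000011111101
Gen 9 (rule 135): 111101111001
Gen 10 (rule 41): 100011000000
Gen 11 (rule 90): 010111100000
Gen 12 (rule 110): 111100100000
Gen 13 (rule 135): 011001101111
Gen 14 (rule 41): 010001011000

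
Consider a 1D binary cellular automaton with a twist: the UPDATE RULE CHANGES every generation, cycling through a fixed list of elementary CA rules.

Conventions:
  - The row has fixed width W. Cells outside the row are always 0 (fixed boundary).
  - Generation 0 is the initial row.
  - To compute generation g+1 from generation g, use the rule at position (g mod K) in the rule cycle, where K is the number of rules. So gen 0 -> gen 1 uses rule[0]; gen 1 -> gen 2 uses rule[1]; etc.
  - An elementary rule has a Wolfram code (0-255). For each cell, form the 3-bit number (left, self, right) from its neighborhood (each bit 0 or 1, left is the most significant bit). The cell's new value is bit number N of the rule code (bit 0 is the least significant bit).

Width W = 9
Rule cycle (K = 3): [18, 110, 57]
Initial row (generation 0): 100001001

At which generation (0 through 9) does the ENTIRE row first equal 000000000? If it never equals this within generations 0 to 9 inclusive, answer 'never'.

Answer: 7

Derivation:
Gen 0: 100001001
Gen 1 (rule 18): 010010110
Gen 2 (rule 110): 110111110
Gen 3 (rule 57): 101100001
Gen 4 (rule 18): 000010010
Gen 5 (rule 110): 000110110
Gen 6 (rule 57): 110101101
Gen 7 (rule 18): 000000000
Gen 8 (rule 110): 000000000
Gen 9 (rule 57): 111111111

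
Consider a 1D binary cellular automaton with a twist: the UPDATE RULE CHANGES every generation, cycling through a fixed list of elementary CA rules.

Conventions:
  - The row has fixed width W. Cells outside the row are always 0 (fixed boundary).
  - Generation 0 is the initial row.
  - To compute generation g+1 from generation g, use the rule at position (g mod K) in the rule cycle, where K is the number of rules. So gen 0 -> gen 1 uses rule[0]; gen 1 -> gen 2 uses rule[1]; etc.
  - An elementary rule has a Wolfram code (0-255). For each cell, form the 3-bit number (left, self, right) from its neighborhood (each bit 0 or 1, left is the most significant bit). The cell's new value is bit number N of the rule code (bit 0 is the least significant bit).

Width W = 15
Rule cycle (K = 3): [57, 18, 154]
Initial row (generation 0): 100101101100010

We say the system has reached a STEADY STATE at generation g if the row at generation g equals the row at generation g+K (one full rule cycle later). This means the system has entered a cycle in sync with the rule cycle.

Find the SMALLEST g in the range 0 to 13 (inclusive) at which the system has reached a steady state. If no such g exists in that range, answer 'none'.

Answer: none

Derivation:
Gen 0: 100101101100010
Gen 1 (rule 57): 010011011011001
Gen 2 (rule 18): 101100000000110
Gen 3 (rule 154): 001010000001101
Gen 4 (rule 57): 100101111101010
Gen 5 (rule 18): 011000000000001
Gen 6 (rule 154): 110100000000010
Gen 7 (rule 57): 101011111111001
Gen 8 (rule 18): 000000000000110
Gen 9 (rule 154): 000000000001101
Gen 10 (rule 57): 111111111101010
Gen 11 (rule 18): 000000000000001
Gen 12 (rule 154): 000000000000010
Gen 13 (rule 57): 111111111111001
Gen 14 (rule 18): 000000000000110
Gen 15 (rule 154): 000000000001101
Gen 16 (rule 57): 111111111101010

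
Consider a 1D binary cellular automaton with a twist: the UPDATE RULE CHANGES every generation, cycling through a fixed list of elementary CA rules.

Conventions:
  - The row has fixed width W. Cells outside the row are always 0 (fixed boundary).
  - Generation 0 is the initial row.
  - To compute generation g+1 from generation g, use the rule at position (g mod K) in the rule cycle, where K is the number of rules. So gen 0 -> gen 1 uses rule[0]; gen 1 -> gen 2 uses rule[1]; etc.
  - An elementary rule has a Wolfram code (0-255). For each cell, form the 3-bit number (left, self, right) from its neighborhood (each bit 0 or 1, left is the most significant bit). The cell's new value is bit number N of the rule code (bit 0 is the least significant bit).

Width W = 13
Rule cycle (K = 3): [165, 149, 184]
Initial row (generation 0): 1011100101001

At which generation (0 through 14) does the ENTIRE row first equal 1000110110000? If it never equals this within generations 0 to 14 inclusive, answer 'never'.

Gen 0: 1011100101001
Gen 1 (rule 165): 1101000111001
Gen 2 (rule 149): 0001110010101
Gen 3 (rule 184): 0001101001010
Gen 4 (rule 165): 1100011001110
Gen 5 (rule 149): 0011000100101
Gen 6 (rule 184): 0010100010010
Gen 7 (rule 165): 1011101010010
Gen 8 (rule 149): 1001001011011
Gen 9 (rule 184): 0100100110110
Gen 10 (rule 165): 0100100001000
Gen 11 (rule 149): 0110111101111
Gen 12 (rule 184): 0101111011110
Gen 13 (rule 165): 0110110101100
Gen 14 (rule 149): 0000000100011

Answer: never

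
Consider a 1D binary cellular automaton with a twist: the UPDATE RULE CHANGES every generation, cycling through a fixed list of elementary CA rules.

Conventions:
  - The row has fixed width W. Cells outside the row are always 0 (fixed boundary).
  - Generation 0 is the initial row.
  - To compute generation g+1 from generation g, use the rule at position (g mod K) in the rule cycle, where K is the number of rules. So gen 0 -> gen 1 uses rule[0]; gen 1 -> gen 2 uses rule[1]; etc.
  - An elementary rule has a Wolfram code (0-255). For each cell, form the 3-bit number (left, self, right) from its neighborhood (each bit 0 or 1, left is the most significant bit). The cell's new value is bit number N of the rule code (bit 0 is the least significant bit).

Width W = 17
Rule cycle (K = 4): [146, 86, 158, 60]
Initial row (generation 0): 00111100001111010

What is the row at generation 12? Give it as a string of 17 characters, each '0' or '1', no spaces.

Gen 0: 00111100001111010
Gen 1 (rule 146): 01011010010110001
Gen 2 (rule 86): 11001011110011011
Gen 3 (rule 158): 10111011101110010
Gen 4 (rule 60): 11100110011001011
Gen 5 (rule 146): 01011001100110000
Gen 6 (rule 86): 11001110111011000
Gen 7 (rule 158): 10111100110010100
Gen 8 (rule 60): 11100010101011110
Gen 9 (rule 146): 01010100000001101
Gen 10 (rule 86): 11010110000010101
Gen 11 (rule 158): 10010101000110101
Gen 12 (rule 60): 11011111100101111

Answer: 11011111100101111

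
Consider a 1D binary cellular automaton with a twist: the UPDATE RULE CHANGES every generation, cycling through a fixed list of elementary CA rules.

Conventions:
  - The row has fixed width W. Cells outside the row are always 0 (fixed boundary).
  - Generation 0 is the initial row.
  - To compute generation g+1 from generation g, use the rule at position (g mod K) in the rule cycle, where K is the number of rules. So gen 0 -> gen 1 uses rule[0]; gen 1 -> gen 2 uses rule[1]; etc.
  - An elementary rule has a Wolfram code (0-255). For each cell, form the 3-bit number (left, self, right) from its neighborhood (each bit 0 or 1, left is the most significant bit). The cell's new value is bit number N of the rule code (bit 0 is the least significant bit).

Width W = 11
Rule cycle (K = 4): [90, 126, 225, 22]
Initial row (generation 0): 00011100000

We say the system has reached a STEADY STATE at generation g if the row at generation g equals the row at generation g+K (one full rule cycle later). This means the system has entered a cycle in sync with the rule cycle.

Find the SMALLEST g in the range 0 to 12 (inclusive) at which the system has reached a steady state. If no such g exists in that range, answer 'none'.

Gen 0: 00011100000
Gen 1 (rule 90): 00110110000
Gen 2 (rule 126): 01111111000
Gen 3 (rule 225): 00111111011
Gen 4 (rule 22): 01000000000
Gen 5 (rule 90): 10100000000
Gen 6 (rule 126): 11110000000
Gen 7 (rule 225): 01110111111
Gen 8 (rule 22): 10000000000
Gen 9 (rule 90): 01000000000
Gen 10 (rule 126): 11100000000
Gen 11 (rule 225): 01101111111
Gen 12 (rule 22): 10000000000
Gen 13 (rule 90): 01000000000
Gen 14 (rule 126): 11100000000
Gen 15 (rule 225): 01101111111
Gen 16 (rule 22): 10000000000

Answer: 8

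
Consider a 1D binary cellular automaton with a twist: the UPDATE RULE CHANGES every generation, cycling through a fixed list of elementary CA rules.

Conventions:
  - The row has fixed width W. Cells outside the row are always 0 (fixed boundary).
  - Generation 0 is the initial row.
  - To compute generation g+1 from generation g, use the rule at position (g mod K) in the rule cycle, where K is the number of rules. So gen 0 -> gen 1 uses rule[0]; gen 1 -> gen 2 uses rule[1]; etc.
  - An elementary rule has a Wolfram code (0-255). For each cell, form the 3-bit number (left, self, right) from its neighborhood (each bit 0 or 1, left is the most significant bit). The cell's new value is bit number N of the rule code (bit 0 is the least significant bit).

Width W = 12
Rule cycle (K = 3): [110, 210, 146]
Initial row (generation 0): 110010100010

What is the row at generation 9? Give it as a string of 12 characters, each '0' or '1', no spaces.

Answer: 100110111101

Derivation:
Gen 0: 110010100010
Gen 1 (rule 110): 110111100110
Gen 2 (rule 210): 010011111011
Gen 3 (rule 146): 101101110000
Gen 4 (rule 110): 111111010000
Gen 5 (rule 210): 011111001000
Gen 6 (rule 146): 101110110100
Gen 7 (rule 110): 111011111100
Gen 8 (rule 210): 011001111110
Gen 9 (rule 146): 100110111101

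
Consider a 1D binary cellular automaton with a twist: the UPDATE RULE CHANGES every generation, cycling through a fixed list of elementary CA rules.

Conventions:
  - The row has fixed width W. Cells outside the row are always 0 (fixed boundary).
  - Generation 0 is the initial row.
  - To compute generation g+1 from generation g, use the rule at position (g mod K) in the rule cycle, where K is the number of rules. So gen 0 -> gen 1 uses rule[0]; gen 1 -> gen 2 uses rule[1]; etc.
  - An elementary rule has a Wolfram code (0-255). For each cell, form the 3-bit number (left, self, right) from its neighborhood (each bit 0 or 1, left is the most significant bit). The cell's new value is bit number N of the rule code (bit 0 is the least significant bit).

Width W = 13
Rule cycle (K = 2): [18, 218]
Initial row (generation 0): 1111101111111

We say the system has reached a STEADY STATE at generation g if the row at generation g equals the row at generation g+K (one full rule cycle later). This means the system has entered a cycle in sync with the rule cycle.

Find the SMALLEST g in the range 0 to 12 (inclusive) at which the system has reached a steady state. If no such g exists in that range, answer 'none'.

Answer: 1

Derivation:
Gen 0: 1111101111111
Gen 1 (rule 18): 0000000000000
Gen 2 (rule 218): 0000000000000
Gen 3 (rule 18): 0000000000000
Gen 4 (rule 218): 0000000000000
Gen 5 (rule 18): 0000000000000
Gen 6 (rule 218): 0000000000000
Gen 7 (rule 18): 0000000000000
Gen 8 (rule 218): 0000000000000
Gen 9 (rule 18): 0000000000000
Gen 10 (rule 218): 0000000000000
Gen 11 (rule 18): 0000000000000
Gen 12 (rule 218): 0000000000000
Gen 13 (rule 18): 0000000000000
Gen 14 (rule 218): 0000000000000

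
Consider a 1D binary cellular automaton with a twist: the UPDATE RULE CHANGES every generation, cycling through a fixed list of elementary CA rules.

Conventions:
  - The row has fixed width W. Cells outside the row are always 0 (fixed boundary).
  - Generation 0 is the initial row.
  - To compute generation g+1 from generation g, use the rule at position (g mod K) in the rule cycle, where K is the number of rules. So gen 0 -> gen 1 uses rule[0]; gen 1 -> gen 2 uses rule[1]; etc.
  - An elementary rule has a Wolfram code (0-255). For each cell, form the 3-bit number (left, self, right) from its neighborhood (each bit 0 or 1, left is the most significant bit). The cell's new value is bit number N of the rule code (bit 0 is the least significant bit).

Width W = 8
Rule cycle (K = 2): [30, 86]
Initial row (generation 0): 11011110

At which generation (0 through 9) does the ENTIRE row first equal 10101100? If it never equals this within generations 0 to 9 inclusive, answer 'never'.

Answer: 5

Derivation:
Gen 0: 11011110
Gen 1 (rule 30): 10010001
Gen 2 (rule 86): 11111011
Gen 3 (rule 30): 10000010
Gen 4 (rule 86): 11000111
Gen 5 (rule 30): 10101100
Gen 6 (rule 86): 10100110
Gen 7 (rule 30): 10111101
Gen 8 (rule 86): 10000101
Gen 9 (rule 30): 11001101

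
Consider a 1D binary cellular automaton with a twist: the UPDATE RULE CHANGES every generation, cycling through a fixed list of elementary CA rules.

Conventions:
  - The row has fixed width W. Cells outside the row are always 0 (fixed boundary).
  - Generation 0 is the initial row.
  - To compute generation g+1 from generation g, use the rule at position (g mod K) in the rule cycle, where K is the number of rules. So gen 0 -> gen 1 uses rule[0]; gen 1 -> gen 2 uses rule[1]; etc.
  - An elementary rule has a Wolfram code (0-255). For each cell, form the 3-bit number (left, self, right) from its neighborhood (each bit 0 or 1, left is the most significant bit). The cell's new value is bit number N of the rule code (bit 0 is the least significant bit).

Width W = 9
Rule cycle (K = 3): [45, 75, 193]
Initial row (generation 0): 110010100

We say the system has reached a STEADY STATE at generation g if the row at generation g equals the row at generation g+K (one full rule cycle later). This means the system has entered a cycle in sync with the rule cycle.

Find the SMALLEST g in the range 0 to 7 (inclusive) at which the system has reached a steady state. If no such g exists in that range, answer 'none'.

Gen 0: 110010100
Gen 1 (rule 45): 100011101
Gen 2 (rule 75): 001110100
Gen 3 (rule 193): 100110001
Gen 4 (rule 45): 100100101
Gen 5 (rule 75): 001001000
Gen 6 (rule 193): 100000011
Gen 7 (rule 45): 101111010
Gen 8 (rule 75): 001001000
Gen 9 (rule 193): 100000011
Gen 10 (rule 45): 101111010

Answer: 5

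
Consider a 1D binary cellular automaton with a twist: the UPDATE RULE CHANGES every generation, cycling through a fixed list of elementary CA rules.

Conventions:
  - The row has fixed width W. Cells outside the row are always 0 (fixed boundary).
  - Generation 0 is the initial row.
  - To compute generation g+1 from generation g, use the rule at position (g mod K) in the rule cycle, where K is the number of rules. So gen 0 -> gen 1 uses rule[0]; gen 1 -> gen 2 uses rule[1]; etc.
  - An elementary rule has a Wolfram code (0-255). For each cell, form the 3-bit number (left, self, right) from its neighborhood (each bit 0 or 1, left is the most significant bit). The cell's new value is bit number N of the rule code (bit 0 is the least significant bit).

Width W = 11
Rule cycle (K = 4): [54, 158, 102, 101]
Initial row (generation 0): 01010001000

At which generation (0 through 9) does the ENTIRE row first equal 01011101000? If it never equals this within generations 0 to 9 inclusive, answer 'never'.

Gen 0: 01010001000
Gen 1 (rule 54): 11111011100
Gen 2 (rule 158): 11110011010
Gen 3 (rule 102): 00010101110
Gen 4 (rule 101): 11011110010
Gen 5 (rule 54): 00100001111
Gen 6 (rule 158): 01110011110
Gen 7 (rule 102): 10010100010
Gen 8 (rule 101): 10011101010
Gen 9 (rule 54): 11100011111

Answer: never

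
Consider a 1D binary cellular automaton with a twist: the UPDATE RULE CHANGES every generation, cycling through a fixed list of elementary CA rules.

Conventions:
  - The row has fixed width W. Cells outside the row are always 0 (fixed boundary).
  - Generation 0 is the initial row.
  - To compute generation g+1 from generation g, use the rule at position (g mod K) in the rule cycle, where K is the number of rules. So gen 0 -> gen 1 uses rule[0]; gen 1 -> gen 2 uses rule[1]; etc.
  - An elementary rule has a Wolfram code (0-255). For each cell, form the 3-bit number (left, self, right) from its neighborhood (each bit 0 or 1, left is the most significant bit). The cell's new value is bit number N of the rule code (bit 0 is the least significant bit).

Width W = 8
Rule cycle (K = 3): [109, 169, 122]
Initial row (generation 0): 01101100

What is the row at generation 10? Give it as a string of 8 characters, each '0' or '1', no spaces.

Gen 0: 01101100
Gen 1 (rule 109): 01111101
Gen 2 (rule 169): 01111010
Gen 3 (rule 122): 11001101
Gen 4 (rule 109): 11001111
Gen 5 (rule 169): 10001110
Gen 6 (rule 122): 01011011
Gen 7 (rule 109): 01111111
Gen 8 (rule 169): 01111110
Gen 9 (rule 122): 11000011
Gen 10 (rule 109): 11011011

Answer: 11011011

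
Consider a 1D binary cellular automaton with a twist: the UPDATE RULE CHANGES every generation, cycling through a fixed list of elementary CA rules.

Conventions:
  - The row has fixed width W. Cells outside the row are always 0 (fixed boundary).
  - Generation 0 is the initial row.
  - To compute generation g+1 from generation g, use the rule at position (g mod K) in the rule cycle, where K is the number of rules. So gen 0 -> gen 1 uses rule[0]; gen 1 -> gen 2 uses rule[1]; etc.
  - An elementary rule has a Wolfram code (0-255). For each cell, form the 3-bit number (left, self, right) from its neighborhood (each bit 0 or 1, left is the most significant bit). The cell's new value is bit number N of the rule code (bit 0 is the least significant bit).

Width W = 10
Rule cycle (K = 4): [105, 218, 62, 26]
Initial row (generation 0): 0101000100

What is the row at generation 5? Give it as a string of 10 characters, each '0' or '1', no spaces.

Gen 0: 0101000100
Gen 1 (rule 105): 0010010001
Gen 2 (rule 218): 0101101010
Gen 3 (rule 62): 1111011111
Gen 4 (rule 26): 1000010000
Gen 5 (rule 105): 0011000111

Answer: 0011000111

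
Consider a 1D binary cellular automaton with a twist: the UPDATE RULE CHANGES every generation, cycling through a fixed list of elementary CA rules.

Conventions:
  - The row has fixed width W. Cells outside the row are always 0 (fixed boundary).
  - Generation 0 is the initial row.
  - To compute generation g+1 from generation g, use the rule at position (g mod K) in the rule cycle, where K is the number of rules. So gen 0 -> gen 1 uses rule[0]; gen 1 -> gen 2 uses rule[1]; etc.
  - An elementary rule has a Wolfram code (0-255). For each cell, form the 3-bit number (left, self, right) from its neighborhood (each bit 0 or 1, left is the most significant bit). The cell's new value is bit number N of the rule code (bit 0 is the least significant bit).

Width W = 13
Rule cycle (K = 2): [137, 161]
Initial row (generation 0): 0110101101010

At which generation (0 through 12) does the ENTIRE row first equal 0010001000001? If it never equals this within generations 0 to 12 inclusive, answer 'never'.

Gen 0: 0110101101010
Gen 1 (rule 137): 0100001000000
Gen 2 (rule 161): 0001100011111
Gen 3 (rule 137): 1101001011110
Gen 4 (rule 161): 0010000101100
Gen 5 (rule 137): 1000110001001
Gen 6 (rule 161): 0010000100000
Gen 7 (rule 137): 1000110001111
Gen 8 (rule 161): 0010000100110
Gen 9 (rule 137): 1000110000100
Gen 10 (rule 161): 0010000110001
Gen 11 (rule 137): 1000110100100
Gen 12 (rule 161): 0010001000001

Answer: 12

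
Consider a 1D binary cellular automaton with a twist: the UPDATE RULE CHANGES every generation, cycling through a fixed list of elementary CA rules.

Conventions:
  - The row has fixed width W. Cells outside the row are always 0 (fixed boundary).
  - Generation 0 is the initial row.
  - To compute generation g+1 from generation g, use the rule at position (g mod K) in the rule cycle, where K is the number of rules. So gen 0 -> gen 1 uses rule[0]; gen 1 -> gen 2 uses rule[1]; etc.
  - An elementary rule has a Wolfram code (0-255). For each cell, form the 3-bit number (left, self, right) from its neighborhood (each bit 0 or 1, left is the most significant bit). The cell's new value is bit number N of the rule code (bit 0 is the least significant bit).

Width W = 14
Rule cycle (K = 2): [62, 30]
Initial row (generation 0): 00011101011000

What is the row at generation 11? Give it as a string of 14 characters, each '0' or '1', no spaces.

Answer: 11000111110011

Derivation:
Gen 0: 00011101011000
Gen 1 (rule 62): 00110011110100
Gen 2 (rule 30): 01101110000110
Gen 3 (rule 62): 11011001001101
Gen 4 (rule 30): 10010111111001
Gen 5 (rule 62): 11111100000111
Gen 6 (rule 30): 10000010001100
Gen 7 (rule 62): 11000111011010
Gen 8 (rule 30): 10101100010011
Gen 9 (rule 62): 11111010111110
Gen 10 (rule 30): 10000010100001
Gen 11 (rule 62): 11000111110011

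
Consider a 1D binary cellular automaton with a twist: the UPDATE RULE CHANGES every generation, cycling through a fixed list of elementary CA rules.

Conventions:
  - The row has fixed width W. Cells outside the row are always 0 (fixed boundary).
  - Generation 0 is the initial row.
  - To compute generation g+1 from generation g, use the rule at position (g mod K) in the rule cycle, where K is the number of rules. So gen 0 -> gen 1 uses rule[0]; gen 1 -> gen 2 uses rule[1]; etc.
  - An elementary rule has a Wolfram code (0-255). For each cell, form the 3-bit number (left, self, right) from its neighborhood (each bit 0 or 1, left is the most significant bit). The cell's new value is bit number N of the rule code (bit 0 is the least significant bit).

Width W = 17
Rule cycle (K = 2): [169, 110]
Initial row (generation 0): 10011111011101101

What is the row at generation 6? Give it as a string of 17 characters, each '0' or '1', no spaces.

Answer: 11001100101110011

Derivation:
Gen 0: 10011111011101101
Gen 1 (rule 169): 00011110111011010
Gen 2 (rule 110): 00110011101111110
Gen 3 (rule 169): 10100011011111100
Gen 4 (rule 110): 11100111110000100
Gen 5 (rule 169): 11000111100110001
Gen 6 (rule 110): 11001100101110011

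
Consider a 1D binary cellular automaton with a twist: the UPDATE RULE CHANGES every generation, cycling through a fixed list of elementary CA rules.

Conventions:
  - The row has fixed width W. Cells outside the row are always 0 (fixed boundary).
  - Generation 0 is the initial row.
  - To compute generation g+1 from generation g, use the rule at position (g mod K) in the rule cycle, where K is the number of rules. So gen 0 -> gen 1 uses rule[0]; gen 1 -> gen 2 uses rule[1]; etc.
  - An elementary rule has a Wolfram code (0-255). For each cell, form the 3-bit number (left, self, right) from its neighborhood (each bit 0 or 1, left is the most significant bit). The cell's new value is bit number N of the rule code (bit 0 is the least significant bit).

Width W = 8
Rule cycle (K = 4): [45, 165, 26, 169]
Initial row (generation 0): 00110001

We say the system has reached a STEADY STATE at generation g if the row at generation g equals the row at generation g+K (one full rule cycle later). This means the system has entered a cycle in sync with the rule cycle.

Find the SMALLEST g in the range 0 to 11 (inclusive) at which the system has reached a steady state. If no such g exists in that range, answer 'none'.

Answer: none

Derivation:
Gen 0: 00110001
Gen 1 (rule 45): 10100101
Gen 2 (rule 165): 11100111
Gen 3 (rule 26): 10011100
Gen 4 (rule 169): 00011001
Gen 5 (rule 45): 11010001
Gen 6 (rule 165): 00110101
Gen 7 (rule 26): 01100000
Gen 8 (rule 169): 01001111
Gen 9 (rule 45): 01001000
Gen 10 (rule 165): 01001011
Gen 11 (rule 26): 10110010
Gen 12 (rule 169): 01100000
Gen 13 (rule 45): 01001111
Gen 14 (rule 165): 01000110
Gen 15 (rule 26): 10101101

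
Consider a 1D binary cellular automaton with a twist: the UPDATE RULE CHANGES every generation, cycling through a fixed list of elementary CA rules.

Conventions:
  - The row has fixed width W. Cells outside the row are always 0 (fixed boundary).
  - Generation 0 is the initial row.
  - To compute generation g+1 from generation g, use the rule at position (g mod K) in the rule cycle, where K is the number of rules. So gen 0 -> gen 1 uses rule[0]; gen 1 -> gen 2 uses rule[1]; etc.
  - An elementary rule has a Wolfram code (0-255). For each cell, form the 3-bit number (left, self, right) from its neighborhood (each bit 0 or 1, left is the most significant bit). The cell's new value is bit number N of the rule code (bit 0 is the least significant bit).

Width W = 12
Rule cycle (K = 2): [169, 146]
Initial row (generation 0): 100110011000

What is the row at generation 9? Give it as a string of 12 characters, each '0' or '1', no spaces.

Answer: 001110101001

Derivation:
Gen 0: 100110011000
Gen 1 (rule 169): 000100010011
Gen 2 (rule 146): 001010101100
Gen 3 (rule 169): 100101011001
Gen 4 (rule 146): 011000000110
Gen 5 (rule 169): 010011110100
Gen 6 (rule 146): 101101100010
Gen 7 (rule 169): 011011001000
Gen 8 (rule 146): 100000110100
Gen 9 (rule 169): 001110101001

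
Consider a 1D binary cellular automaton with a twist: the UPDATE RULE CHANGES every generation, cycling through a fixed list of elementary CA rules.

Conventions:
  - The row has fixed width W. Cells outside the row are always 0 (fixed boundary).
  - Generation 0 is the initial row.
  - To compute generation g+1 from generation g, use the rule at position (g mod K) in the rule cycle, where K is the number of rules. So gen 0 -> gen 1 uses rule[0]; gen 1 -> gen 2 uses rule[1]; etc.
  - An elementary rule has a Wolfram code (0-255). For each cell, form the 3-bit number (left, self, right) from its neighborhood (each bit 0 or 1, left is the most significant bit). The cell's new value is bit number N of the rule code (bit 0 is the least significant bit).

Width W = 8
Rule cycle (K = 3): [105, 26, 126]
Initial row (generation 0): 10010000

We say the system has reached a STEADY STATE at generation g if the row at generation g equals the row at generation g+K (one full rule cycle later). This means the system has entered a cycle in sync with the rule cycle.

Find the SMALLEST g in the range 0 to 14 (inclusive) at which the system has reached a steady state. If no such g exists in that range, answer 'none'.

Answer: 6

Derivation:
Gen 0: 10010000
Gen 1 (rule 105): 00000111
Gen 2 (rule 26): 00001100
Gen 3 (rule 126): 00011110
Gen 4 (rule 105): 11010010
Gen 5 (rule 26): 10001101
Gen 6 (rule 126): 11011111
Gen 7 (rule 105): 11110001
Gen 8 (rule 26): 10001010
Gen 9 (rule 126): 11011111
Gen 10 (rule 105): 11110001
Gen 11 (rule 26): 10001010
Gen 12 (rule 126): 11011111
Gen 13 (rule 105): 11110001
Gen 14 (rule 26): 10001010
Gen 15 (rule 126): 11011111
Gen 16 (rule 105): 11110001
Gen 17 (rule 26): 10001010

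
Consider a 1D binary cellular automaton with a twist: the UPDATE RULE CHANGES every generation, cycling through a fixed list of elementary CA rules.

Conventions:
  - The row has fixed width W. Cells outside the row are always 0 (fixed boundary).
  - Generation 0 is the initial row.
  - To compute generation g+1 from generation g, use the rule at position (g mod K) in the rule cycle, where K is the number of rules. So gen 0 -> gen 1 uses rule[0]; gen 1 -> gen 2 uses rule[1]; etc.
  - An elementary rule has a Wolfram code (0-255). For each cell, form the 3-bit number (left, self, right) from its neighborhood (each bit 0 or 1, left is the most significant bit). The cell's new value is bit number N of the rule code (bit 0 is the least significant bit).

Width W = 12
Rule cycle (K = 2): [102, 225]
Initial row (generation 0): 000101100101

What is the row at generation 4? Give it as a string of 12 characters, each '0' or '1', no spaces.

Answer: 010000111000

Derivation:
Gen 0: 000101100101
Gen 1 (rule 102): 001110101111
Gen 2 (rule 225): 100111010111
Gen 3 (rule 102): 101001111001
Gen 4 (rule 225): 010000111000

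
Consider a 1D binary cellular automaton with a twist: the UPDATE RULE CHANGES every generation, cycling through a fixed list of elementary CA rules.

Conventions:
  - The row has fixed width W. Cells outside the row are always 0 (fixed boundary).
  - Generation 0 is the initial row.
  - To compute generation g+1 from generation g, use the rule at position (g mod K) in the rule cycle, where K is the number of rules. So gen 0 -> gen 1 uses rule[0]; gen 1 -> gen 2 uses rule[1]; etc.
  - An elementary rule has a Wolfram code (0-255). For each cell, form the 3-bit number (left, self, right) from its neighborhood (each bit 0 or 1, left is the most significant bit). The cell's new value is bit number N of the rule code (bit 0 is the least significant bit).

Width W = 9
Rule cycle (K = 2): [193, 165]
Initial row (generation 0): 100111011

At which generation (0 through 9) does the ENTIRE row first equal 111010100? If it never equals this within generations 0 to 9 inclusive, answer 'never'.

Answer: never

Derivation:
Gen 0: 100111011
Gen 1 (rule 193): 000011001
Gen 2 (rule 165): 111000001
Gen 3 (rule 193): 011011100
Gen 4 (rule 165): 000101001
Gen 5 (rule 193): 110000000
Gen 6 (rule 165): 000111111
Gen 7 (rule 193): 110011111
Gen 8 (rule 165): 000001110
Gen 9 (rule 193): 111100110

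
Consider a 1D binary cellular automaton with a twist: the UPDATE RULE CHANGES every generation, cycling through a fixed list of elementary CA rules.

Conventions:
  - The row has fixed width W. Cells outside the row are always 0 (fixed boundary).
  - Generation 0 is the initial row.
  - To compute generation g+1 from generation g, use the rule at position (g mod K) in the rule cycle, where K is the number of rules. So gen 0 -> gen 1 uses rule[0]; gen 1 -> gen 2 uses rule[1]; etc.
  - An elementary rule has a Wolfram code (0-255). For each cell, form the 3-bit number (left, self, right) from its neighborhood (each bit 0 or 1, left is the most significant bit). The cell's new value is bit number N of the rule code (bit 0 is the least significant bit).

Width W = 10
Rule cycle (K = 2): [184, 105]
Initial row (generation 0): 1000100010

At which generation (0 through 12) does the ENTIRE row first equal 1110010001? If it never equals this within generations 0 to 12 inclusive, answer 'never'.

Answer: 6

Derivation:
Gen 0: 1000100010
Gen 1 (rule 184): 0100010001
Gen 2 (rule 105): 0001000100
Gen 3 (rule 184): 0000100010
Gen 4 (rule 105): 1110001000
Gen 5 (rule 184): 1101000100
Gen 6 (rule 105): 1110010001
Gen 7 (rule 184): 1101001000
Gen 8 (rule 105): 1110000011
Gen 9 (rule 184): 1101000010
Gen 10 (rule 105): 1110011000
Gen 11 (rule 184): 1101010100
Gen 12 (rule 105): 1110101001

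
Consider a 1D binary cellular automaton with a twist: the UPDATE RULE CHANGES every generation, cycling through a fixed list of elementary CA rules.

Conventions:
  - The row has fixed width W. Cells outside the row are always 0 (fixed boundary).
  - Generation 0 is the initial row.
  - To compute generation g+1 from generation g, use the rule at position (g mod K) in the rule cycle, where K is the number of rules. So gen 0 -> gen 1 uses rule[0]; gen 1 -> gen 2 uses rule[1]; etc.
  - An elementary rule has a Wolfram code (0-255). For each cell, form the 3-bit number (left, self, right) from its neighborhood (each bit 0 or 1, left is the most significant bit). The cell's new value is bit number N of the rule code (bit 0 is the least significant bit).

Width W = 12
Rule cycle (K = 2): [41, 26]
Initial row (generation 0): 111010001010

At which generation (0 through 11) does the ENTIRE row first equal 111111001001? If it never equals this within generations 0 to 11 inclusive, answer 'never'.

Answer: 7

Derivation:
Gen 0: 111010001010
Gen 1 (rule 41): 100100100100
Gen 2 (rule 26): 011011011010
Gen 3 (rule 41): 010110110100
Gen 4 (rule 26): 100100100010
Gen 5 (rule 41): 000000001000
Gen 6 (rule 26): 000000010100
Gen 7 (rule 41): 111111001001
Gen 8 (rule 26): 100000110110
Gen 9 (rule 41): 001110101100
Gen 10 (rule 26): 011000001010
Gen 11 (rule 41): 010011100100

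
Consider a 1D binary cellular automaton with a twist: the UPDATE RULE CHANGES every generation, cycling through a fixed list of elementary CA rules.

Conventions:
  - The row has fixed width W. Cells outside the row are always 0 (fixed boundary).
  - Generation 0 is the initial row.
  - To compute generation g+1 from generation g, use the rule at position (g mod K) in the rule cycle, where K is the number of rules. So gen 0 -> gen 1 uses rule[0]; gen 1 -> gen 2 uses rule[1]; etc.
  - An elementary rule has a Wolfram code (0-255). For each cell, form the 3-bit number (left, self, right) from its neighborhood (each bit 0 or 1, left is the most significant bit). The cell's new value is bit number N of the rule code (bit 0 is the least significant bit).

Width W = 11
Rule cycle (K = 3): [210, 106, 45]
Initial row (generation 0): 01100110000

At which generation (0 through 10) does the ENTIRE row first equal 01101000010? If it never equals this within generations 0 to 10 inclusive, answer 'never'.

Answer: 10

Derivation:
Gen 0: 01100110000
Gen 1 (rule 210): 10111011000
Gen 2 (rule 106): 01101111000
Gen 3 (rule 45): 01011000011
Gen 4 (rule 210): 10001100101
Gen 5 (rule 106): 00011101010
Gen 6 (rule 45): 11010011110
Gen 7 (rule 210): 01001101111
Gen 8 (rule 106): 10011111001
Gen 9 (rule 45): 10010000001
Gen 10 (rule 210): 01101000010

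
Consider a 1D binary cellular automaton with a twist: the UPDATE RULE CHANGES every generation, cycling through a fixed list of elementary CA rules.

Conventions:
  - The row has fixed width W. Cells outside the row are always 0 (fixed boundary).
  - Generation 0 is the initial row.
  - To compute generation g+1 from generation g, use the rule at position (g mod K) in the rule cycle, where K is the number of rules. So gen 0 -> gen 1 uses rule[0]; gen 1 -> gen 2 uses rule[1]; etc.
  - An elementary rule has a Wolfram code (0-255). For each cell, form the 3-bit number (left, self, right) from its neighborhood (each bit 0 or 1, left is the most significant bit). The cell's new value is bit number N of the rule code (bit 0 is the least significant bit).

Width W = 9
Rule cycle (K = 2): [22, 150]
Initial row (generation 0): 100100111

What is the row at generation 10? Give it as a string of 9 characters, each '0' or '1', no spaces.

Answer: 001010100

Derivation:
Gen 0: 100100111
Gen 1 (rule 22): 111111000
Gen 2 (rule 150): 011110100
Gen 3 (rule 22): 100000110
Gen 4 (rule 150): 110001001
Gen 5 (rule 22): 001011111
Gen 6 (rule 150): 011001110
Gen 7 (rule 22): 100110001
Gen 8 (rule 150): 111001011
Gen 9 (rule 22): 000111000
Gen 10 (rule 150): 001010100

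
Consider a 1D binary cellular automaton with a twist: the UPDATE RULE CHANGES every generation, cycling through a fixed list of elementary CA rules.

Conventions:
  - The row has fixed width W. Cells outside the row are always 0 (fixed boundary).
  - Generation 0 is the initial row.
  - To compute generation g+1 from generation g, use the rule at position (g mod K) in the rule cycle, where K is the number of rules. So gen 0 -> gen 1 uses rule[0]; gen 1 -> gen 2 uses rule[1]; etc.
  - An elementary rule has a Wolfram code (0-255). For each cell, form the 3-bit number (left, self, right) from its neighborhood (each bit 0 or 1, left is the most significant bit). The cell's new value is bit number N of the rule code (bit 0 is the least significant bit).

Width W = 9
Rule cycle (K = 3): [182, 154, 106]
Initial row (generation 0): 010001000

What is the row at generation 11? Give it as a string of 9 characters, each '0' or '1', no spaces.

Gen 0: 010001000
Gen 1 (rule 182): 111011100
Gen 2 (rule 154): 110011010
Gen 3 (rule 106): 110111100
Gen 4 (rule 182): 001011010
Gen 5 (rule 154): 010010001
Gen 6 (rule 106): 100100010
Gen 7 (rule 182): 111110111
Gen 8 (rule 154): 111100110
Gen 9 (rule 106): 100101110
Gen 10 (rule 182): 111110101
Gen 11 (rule 154): 111100000

Answer: 111100000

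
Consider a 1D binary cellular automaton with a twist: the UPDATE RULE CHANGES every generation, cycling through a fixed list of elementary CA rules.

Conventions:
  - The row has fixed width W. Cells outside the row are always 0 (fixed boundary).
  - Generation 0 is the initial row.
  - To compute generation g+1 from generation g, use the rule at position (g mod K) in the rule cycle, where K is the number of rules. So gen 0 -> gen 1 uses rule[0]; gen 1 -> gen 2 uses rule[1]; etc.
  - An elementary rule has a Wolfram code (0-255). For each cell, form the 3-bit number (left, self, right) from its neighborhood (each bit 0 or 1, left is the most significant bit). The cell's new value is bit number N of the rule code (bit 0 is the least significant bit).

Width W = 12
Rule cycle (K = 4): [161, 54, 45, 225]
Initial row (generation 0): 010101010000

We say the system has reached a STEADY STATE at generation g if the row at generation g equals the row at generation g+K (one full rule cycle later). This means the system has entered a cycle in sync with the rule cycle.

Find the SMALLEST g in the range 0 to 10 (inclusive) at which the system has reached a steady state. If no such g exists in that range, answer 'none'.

Gen 0: 010101010000
Gen 1 (rule 161): 001010100111
Gen 2 (rule 54): 011111111000
Gen 3 (rule 45): 010000000011
Gen 4 (rule 225): 000111111001
Gen 5 (rule 161): 110011110000
Gen 6 (rule 54): 001100001000
Gen 7 (rule 45): 101001101011
Gen 8 (rule 225): 010000110101
Gen 9 (rule 161): 000110001010
Gen 10 (rule 54): 001001011111
Gen 11 (rule 45): 101001110000
Gen 12 (rule 225): 010000110111
Gen 13 (rule 161): 000110001010
Gen 14 (rule 54): 001001011111

Answer: 9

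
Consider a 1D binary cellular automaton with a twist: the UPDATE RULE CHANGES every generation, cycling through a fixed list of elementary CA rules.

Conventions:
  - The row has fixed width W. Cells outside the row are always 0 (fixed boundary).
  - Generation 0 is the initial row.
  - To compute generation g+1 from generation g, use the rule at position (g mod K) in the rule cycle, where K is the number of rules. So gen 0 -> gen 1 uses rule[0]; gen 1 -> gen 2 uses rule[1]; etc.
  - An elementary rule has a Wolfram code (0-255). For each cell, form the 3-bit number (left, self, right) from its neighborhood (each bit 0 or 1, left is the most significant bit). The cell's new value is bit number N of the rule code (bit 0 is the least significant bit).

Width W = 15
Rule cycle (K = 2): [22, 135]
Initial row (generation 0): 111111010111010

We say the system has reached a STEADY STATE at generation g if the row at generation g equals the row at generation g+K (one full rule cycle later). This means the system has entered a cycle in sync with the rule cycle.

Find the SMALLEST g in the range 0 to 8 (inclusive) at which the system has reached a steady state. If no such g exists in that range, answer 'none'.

Answer: 6

Derivation:
Gen 0: 111111010111010
Gen 1 (rule 22): 000000010000011
Gen 2 (rule 135): 111111110111100
Gen 3 (rule 22): 000000000000010
Gen 4 (rule 135): 111111111111110
Gen 5 (rule 22): 000000000000001
Gen 6 (rule 135): 111111111111111
Gen 7 (rule 22): 000000000000000
Gen 8 (rule 135): 111111111111111
Gen 9 (rule 22): 000000000000000
Gen 10 (rule 135): 111111111111111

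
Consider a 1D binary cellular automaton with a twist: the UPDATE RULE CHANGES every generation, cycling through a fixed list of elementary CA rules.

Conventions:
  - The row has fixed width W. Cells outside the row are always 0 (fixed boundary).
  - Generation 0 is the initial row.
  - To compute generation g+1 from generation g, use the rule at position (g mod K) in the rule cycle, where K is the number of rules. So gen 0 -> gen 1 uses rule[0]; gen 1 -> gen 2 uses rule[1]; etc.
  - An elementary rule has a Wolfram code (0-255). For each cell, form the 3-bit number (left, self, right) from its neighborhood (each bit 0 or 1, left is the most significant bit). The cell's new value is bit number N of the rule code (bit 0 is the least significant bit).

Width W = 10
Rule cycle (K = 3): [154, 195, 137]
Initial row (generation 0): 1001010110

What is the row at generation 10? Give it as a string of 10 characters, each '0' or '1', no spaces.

Answer: 1100011110

Derivation:
Gen 0: 1001010110
Gen 1 (rule 154): 0110000101
Gen 2 (rule 195): 1010111000
Gen 3 (rule 137): 0000110011
Gen 4 (rule 154): 0001101110
Gen 5 (rule 195): 1110100110
Gen 6 (rule 137): 1100000100
Gen 7 (rule 154): 1010001010
Gen 8 (rule 195): 0000110000
Gen 9 (rule 137): 1110100111
Gen 10 (rule 154): 1100011110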